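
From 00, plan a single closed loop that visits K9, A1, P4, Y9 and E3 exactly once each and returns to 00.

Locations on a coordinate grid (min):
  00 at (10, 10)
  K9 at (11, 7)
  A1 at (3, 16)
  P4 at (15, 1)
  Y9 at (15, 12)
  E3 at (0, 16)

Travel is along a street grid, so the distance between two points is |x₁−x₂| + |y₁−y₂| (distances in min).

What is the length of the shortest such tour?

Minimum total distance: 60 min.

There are 60 distinct closed tours to check (reversals are equivalent).
00-K9-A1-P4-Y9-E3-00: 4+17+27+11+19+16 = 94
00-K9-A1-P4-E3-Y9-00: 4+17+27+30+19+7 = 104
00-K9-A1-Y9-P4-E3-00: 4+17+16+11+30+16 = 94
00-K9-A1-Y9-E3-P4-00: 4+17+16+19+30+14 = 100
00-K9-A1-E3-P4-Y9-00: 4+17+3+30+11+7 = 72
00-K9-A1-E3-Y9-P4-00: 4+17+3+19+11+14 = 68
00-K9-P4-A1-Y9-E3-00: 4+10+27+16+19+16 = 92
00-K9-P4-A1-E3-Y9-00: 4+10+27+3+19+7 = 70
00-K9-P4-Y9-A1-E3-00: 4+10+11+16+3+16 = 60
00-K9-P4-Y9-E3-A1-00: 4+10+11+19+3+13 = 60
00-K9-P4-E3-A1-Y9-00: 4+10+30+3+16+7 = 70
00-K9-P4-E3-Y9-A1-00: 4+10+30+19+16+13 = 92
00-K9-Y9-A1-P4-E3-00: 4+9+16+27+30+16 = 102
00-K9-Y9-A1-E3-P4-00: 4+9+16+3+30+14 = 76
… (46 more)
The minimum is 60.
One optimal route: 00 → K9 → P4 → Y9 → A1 → E3 → 00 (or its reverse).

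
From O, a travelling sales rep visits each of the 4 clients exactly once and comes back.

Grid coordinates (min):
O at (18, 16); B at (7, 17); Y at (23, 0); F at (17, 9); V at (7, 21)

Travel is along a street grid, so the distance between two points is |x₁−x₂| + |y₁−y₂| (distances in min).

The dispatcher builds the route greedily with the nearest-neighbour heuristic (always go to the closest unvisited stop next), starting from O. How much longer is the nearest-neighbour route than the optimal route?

From O: F=8, B=12, V=16, Y=21 → choose F (8).
From F: Y=15, B=18, V=22 → choose Y (15).
From Y: B=33, V=37 → choose B (33).
From B: V=4 → choose V (4).
NN route O → F → Y → B → V → O costs 76.
Optimal: O → B → V → F → Y → O costs 74 (by enumerating all 12 distinct tours).
Excess = 76 − 74 = 2.

The nearest-neighbour route is 2 min longer than optimal.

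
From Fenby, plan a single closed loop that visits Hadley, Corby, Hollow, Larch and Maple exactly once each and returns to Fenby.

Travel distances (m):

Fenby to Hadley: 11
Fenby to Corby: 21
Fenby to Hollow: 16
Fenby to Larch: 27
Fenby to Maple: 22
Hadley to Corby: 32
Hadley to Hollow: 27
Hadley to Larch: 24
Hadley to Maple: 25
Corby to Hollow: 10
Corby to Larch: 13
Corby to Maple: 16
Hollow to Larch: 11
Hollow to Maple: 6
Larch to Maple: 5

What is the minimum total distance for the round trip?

77 m — the shortest possible round trip.

There are 60 distinct closed tours to check (reversals are equivalent).
Fenby → Hadley → Corby → Hollow → Larch → Maple → Fenby: 11+32+10+11+5+22 = 91
Fenby → Hadley → Corby → Hollow → Maple → Larch → Fenby: 11+32+10+6+5+27 = 91
Fenby → Hadley → Corby → Larch → Hollow → Maple → Fenby: 11+32+13+11+6+22 = 95
Fenby → Hadley → Corby → Larch → Maple → Hollow → Fenby: 11+32+13+5+6+16 = 83
Fenby → Hadley → Corby → Maple → Hollow → Larch → Fenby: 11+32+16+6+11+27 = 103
Fenby → Hadley → Corby → Maple → Larch → Hollow → Fenby: 11+32+16+5+11+16 = 91
Fenby → Hadley → Hollow → Corby → Larch → Maple → Fenby: 11+27+10+13+5+22 = 88
Fenby → Hadley → Hollow → Corby → Maple → Larch → Fenby: 11+27+10+16+5+27 = 96
Fenby → Hadley → Hollow → Larch → Corby → Maple → Fenby: 11+27+11+13+16+22 = 100
Fenby → Hadley → Hollow → Larch → Maple → Corby → Fenby: 11+27+11+5+16+21 = 91
Fenby → Hadley → Hollow → Maple → Corby → Larch → Fenby: 11+27+6+16+13+27 = 100
Fenby → Hadley → Hollow → Maple → Larch → Corby → Fenby: 11+27+6+5+13+21 = 83
Fenby → Hadley → Larch → Corby → Hollow → Maple → Fenby: 11+24+13+10+6+22 = 86
Fenby → Hadley → Larch → Corby → Maple → Hollow → Fenby: 11+24+13+16+6+16 = 86
… (46 more)
Fenby → Hadley → Larch → Maple → Hollow → Corby → Fenby: 11+24+5+6+10+21 = 77  ← best
The minimum is 77.
One optimal route: Fenby → Hadley → Larch → Maple → Hollow → Corby → Fenby (or its reverse).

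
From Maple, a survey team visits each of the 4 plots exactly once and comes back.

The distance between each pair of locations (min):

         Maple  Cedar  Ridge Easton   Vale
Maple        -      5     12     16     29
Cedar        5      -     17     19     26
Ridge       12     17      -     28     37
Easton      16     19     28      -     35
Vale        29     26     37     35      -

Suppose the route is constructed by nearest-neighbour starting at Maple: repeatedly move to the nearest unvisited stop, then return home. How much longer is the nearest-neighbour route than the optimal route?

8 min longer than the optimal tour.

Maple: Cedar=5, Ridge=12, Easton=16, Vale=29 ⇒ Cedar
Cedar: Ridge=17, Easton=19, Vale=26 ⇒ Ridge
Ridge: Easton=28, Vale=37 ⇒ Easton
Easton: Vale=35 ⇒ Vale
NN route Maple → Cedar → Ridge → Easton → Vale → Maple costs 114.
Optimal: Maple → Cedar → Vale → Easton → Ridge → Maple costs 106 (by enumerating all 12 distinct tours).
Excess = 114 − 106 = 8.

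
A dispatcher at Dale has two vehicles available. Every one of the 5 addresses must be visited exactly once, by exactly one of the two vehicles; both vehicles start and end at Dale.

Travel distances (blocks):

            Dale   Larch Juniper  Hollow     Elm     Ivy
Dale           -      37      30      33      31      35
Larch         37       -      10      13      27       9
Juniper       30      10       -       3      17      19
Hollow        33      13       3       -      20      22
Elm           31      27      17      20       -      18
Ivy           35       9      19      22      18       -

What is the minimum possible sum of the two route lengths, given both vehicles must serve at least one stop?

152 blocks — the smallest possible combined total.

Try each way of splitting the stops between the two vehicles (each non-empty) and, for each split, find the best tour for each vehicle:
  {Larch} + {Juniper, Hollow, Elm, Ivy}: 74 + 104 = 178
  {Juniper} + {Larch, Hollow, Elm, Ivy}: 60 + 104 = 164
  {Larch, Juniper} + {Hollow, Elm, Ivy}: 77 + 104 = 181
  {Hollow} + {Larch, Juniper, Elm, Ivy}: 66 + 98 = 164
  {Larch, Hollow} + {Juniper, Elm, Ivy}: 83 + 98 = 181
  {Juniper, Hollow} + {Larch, Elm, Ivy}: 66 + 95 = 161
  … (15 splits in total)
  {Elm} + {Larch, Juniper, Hollow, Ivy}: 62 + 90 = 152  ← best
Best: vehicle 1 Dale → Elm → Dale = 62; vehicle 2 Dale → Juniper → Hollow → Larch → Ivy → Dale = 90; combined 152.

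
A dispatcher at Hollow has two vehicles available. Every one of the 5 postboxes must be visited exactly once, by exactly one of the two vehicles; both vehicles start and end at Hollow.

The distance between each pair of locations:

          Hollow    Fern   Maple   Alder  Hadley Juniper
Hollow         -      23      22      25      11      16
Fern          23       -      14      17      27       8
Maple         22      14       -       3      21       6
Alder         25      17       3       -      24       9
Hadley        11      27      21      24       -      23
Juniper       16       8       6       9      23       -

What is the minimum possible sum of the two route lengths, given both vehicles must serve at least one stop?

There are 2^4 − 1 = 15 ways to divide the 5 stops into two non-empty groups. For each, the best each vehicle can do is its own shortest tour through its group:
  {Fern} + {Maple, Alder, Hadley, Juniper}: 46 + 60 = 106
  {Maple} + {Fern, Alder, Hadley, Juniper}: 44 + 75 = 119
  {Fern, Maple} + {Alder, Hadley, Juniper}: 59 + 60 = 119
  {Alder} + {Fern, Maple, Hadley, Juniper}: 50 + 69 = 119
  {Fern, Alder} + {Maple, Hadley, Juniper}: 65 + 54 = 119
  {Maple, Alder} + {Fern, Hadley, Juniper}: 50 + 62 = 112
  … (15 splits in total)
  {Hadley} + {Fern, Maple, Alder, Juniper}: 22 + 65 = 87  ← best
Best: vehicle 1 Hollow → Hadley → Hollow = 22; vehicle 2 Hollow → Fern → Maple → Alder → Juniper → Hollow = 65; combined 87.

Minimum combined distance: 87.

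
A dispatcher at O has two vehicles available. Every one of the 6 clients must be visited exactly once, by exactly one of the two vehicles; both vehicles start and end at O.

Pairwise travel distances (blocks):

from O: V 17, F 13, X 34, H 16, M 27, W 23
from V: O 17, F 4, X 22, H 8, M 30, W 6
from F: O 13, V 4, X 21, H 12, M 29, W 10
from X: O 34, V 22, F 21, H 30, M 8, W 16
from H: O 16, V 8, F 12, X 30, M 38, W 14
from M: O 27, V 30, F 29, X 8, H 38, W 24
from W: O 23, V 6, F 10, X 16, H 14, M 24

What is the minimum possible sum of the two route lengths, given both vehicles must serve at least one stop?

106 blocks — the smallest possible combined total.

There are 2^5 − 1 = 31 ways to divide the 6 stops into two non-empty groups. For each, the best each vehicle can do is its own shortest tour through its group:
  {V} + {F, X, H, M, W}: 34 + 89 = 123
  {F} + {V, X, H, M, W}: 26 + 81 = 107
  {V, F} + {X, H, M, W}: 34 + 81 = 115
  {X} + {V, F, H, M, W}: 68 + 89 = 157
  {V, X} + {F, H, M, W}: 73 + 89 = 162
  {F, X} + {V, H, M, W}: 68 + 81 = 149
  … (31 splits in total)
  {H} + {V, F, X, M, W}: 32 + 74 = 106  ← best
Best: vehicle 1 O → H → O = 32; vehicle 2 O → F → V → W → X → M → O = 74; combined 106.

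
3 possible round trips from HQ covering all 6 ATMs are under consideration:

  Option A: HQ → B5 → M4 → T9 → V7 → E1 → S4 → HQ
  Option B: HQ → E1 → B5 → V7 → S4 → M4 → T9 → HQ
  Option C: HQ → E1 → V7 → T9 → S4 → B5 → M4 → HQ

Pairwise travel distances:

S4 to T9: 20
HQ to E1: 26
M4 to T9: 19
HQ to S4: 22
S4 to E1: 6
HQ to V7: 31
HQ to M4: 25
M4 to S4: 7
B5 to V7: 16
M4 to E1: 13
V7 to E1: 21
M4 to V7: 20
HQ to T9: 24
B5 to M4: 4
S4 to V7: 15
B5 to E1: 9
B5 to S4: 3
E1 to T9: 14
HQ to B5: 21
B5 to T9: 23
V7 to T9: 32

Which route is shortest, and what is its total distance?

116 — Option B is the shortest.

Option A: 21 + 4 + 19 + 32 + 21 + 6 + 22 = 125
Option B: 26 + 9 + 16 + 15 + 7 + 19 + 24 = 116
Option C: 26 + 21 + 32 + 20 + 3 + 4 + 25 = 131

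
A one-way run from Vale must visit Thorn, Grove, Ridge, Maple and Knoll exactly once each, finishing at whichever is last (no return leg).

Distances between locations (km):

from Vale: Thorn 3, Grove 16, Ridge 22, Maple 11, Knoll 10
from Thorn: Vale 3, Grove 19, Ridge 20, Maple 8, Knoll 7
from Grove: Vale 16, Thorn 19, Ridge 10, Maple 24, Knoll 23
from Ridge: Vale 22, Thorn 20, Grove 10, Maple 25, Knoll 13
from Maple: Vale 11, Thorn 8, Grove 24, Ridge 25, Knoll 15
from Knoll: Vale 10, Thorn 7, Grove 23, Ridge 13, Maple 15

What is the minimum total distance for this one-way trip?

There are 5! = 120 possible orderings.
Vale→Thorn→Grove→Ridge→Maple→Knoll: 3+19+10+25+15 = 72
Vale→Thorn→Grove→Ridge→Knoll→Maple: 3+19+10+13+15 = 60
Vale→Thorn→Grove→Maple→Ridge→Knoll: 3+19+24+25+13 = 84
Vale→Thorn→Grove→Maple→Knoll→Ridge: 3+19+24+15+13 = 74
Vale→Thorn→Grove→Knoll→Ridge→Maple: 3+19+23+13+25 = 83
Vale→Thorn→Grove→Knoll→Maple→Ridge: 3+19+23+15+25 = 85
Vale→Thorn→Ridge→Grove→Maple→Knoll: 3+20+10+24+15 = 72
Vale→Thorn→Ridge→Grove→Knoll→Maple: 3+20+10+23+15 = 71
Vale→Thorn→Ridge→Maple→Grove→Knoll: 3+20+25+24+23 = 95
Vale→Thorn→Ridge→Maple→Knoll→Grove: 3+20+25+15+23 = 86
Vale→Thorn→Ridge→Knoll→Grove→Maple: 3+20+13+23+24 = 83
Vale→Thorn→Ridge→Knoll→Maple→Grove: 3+20+13+15+24 = 75
Vale→Thorn→Maple→Grove→Ridge→Knoll: 3+8+24+10+13 = 58
Vale→Thorn→Maple→Grove→Knoll→Ridge: 3+8+24+23+13 = 71
… (106 more)
Vale→Thorn→Maple→Knoll→Ridge→Grove: 3+8+15+13+10 = 49  ← best
The minimum is 49.
One shortest path: Vale → Thorn → Maple → Knoll → Ridge → Grove.

49 km — the minimum one-way total.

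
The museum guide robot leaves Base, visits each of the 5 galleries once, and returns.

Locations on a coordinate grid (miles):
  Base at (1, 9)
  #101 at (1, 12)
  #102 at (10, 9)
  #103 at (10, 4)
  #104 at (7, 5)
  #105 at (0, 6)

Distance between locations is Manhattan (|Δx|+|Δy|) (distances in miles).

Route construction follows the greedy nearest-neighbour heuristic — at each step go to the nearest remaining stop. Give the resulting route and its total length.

From Base: distances to unvisited — #101=3, #105=4, #102=9, #104=10, #103=14. Nearest is #101 (3).
From #101: distances to unvisited — #105=7, #102=12, #104=13, #103=17. Nearest is #105 (7).
From #105: distances to unvisited — #104=8, #103=12, #102=13. Nearest is #104 (8).
From #104: distances to unvisited — #103=4, #102=7. Nearest is #103 (4).
From #103: distances to unvisited — #102=5. Nearest is #102 (5).
Return #102→Base: 9.
Total = 3 + 7 + 8 + 4 + 5 + 9 = 36.

Nearest-neighbour total = 36 miles; route Base → #101 → #105 → #104 → #103 → #102 → Base.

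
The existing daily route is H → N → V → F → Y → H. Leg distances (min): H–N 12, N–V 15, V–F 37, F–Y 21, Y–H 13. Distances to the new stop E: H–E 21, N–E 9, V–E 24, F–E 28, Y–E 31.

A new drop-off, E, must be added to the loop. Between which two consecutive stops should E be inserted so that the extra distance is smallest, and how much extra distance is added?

Adding 15 min by placing E on the V–F leg.

Insertion cost between consecutive stops i–j is d(i,E) + d(E,j) − d(i,j):
  between H and N: 21 + 9 − 12 = 18
  between N and V: 9 + 24 − 15 = 18
  between V and F: 24 + 28 − 37 = 15
  between F and Y: 28 + 31 − 21 = 38
  between Y and H: 31 + 21 − 13 = 39
Cheapest insertion is between V and F, adding 15.
New total = 98 + 15 = 113.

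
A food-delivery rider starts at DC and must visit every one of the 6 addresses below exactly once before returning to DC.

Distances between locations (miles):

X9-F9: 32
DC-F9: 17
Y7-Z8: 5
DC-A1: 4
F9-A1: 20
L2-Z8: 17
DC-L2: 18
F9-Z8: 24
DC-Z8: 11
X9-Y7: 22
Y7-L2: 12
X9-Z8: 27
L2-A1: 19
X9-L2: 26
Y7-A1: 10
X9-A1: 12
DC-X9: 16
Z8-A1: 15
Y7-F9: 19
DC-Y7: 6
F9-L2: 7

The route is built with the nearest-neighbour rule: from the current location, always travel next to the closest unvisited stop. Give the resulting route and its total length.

Total distance 91 miles via the nearest-neighbour route DC → A1 → Y7 → Z8 → L2 → F9 → X9 → DC.

DC → [A1:4 / Y7:6 / Z8:11 / X9:16 / F9:17 / L2:18] → A1 (4)
A1 → [Y7:10 / X9:12 / Z8:15 / L2:19 / F9:20] → Y7 (10)
Y7 → [Z8:5 / L2:12 / F9:19 / X9:22] → Z8 (5)
Z8 → [L2:17 / F9:24 / X9:27] → L2 (17)
L2 → [F9:7 / X9:26] → F9 (7)
F9 → [X9:32] → X9 (32)
Return X9→DC: 16.
Total = 4 + 10 + 5 + 17 + 7 + 32 + 16 = 91.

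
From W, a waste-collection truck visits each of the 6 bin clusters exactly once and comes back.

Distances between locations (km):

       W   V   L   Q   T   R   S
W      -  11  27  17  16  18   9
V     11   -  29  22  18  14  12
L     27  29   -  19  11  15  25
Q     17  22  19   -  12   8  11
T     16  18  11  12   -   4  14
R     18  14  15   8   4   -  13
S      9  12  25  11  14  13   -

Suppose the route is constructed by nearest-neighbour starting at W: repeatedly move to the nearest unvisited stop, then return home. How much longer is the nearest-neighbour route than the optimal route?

Excess over optimum: 4 km.

W: S=9, V=11, T=16, Q=17, R=18, L=27 ⇒ S
S: Q=11, V=12, R=13, T=14, L=25 ⇒ Q
Q: R=8, T=12, L=19, V=22 ⇒ R
R: T=4, V=14, L=15 ⇒ T
T: L=11, V=18 ⇒ L
L: V=29 ⇒ V
NN route W → S → Q → R → T → L → V → W costs 83.
Optimal: W → V → R → T → L → Q → S → W costs 79 (by enumerating all 360 distinct tours).
Excess = 83 − 79 = 4.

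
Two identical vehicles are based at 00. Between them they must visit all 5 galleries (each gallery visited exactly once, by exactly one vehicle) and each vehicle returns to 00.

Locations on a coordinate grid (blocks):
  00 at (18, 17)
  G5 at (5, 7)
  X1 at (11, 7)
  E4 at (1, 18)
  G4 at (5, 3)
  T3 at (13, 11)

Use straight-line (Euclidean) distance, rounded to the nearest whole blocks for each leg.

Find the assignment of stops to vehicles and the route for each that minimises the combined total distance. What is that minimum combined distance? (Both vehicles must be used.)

68 blocks — the smallest possible combined total.

Check every non-empty split of the stops between the two vehicles; for each half take its own optimal tour:
  {G5} + {X1, E4, G4, T3}: 32 + 52 = 84
  {X1} + {G5, E4, G4, T3}: 24 + 52 = 76
  {G5, X1} + {E4, G4, T3}: 34 + 52 = 86
  {E4} + {G5, X1, G4, T3}: 34 + 39 = 73
  {G5, E4} + {X1, G4, T3}: 45 + 38 = 83
  {X1, E4} + {G5, G4, T3}: 44 + 39 = 83
  … (15 splits in total)
  {G5, X1, E4, G4} + {T3}: 52 + 16 = 68  ← best
Best: vehicle 1 00 → X1 → G4 → G5 → E4 → 00 = 52; vehicle 2 00 → T3 → 00 = 16; combined 68.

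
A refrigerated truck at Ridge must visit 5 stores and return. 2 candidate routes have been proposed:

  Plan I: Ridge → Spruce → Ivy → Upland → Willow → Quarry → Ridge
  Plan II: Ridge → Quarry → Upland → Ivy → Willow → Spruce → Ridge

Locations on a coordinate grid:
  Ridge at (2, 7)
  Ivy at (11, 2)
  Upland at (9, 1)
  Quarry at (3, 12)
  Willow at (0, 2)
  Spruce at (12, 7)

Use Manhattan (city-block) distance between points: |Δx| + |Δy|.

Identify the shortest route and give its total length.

Plan I: 10 + 6 + 3 + 10 + 13 + 6 = 48
Plan II: 6 + 17 + 3 + 11 + 17 + 10 = 64

Shortest is Plan I, total 48.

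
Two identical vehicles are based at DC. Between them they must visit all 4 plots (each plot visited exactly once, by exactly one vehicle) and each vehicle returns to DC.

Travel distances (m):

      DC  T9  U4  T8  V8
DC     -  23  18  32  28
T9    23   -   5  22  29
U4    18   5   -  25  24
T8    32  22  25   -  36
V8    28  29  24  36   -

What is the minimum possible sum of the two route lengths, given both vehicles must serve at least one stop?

Try each way of splitting the stops between the two vehicles (each non-empty) and, for each split, find the best tour for each vehicle:
  {T9} + {U4, T8, V8}: 46 + 107 = 153
  {U4} + {T9, T8, V8}: 36 + 109 = 145
  {T9, U4} + {T8, V8}: 46 + 96 = 142
  {T8} + {T9, U4, V8}: 64 + 80 = 144
  {T9, T8} + {U4, V8}: 77 + 70 = 147
  {U4, T8} + {T9, V8}: 75 + 80 = 155
  … (7 splits in total)
  {T9, U4, T8} + {V8}: 77 + 56 = 133  ← best
Best: vehicle 1 DC → U4 → T9 → T8 → DC = 77; vehicle 2 DC → V8 → DC = 56; combined 133.

Minimum combined distance: 133 m.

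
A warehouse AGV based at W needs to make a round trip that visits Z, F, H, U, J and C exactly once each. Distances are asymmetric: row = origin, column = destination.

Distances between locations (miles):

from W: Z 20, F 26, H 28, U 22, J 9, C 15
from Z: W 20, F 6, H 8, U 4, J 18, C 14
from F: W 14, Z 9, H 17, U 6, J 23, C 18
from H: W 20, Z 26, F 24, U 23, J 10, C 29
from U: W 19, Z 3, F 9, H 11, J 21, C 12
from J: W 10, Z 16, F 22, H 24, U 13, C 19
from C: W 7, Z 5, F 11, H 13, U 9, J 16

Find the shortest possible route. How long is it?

63 miles — the shortest possible round trip.

W → Z → F → H → U → J → C → W: 20+6+17+23+21+19+7 = 113
W → Z → F → H → U → C → J → W: 20+6+17+23+12+16+10 = 104
W → Z → F → H → J → U → C → W: 20+6+17+10+13+12+7 = 85
W → Z → F → H → J → C → U → W: 20+6+17+10+19+9+19 = 100
W → Z → F → H → C → U → J → W: 20+6+17+29+9+21+10 = 112
W → Z → F → H → C → J → U → W: 20+6+17+29+16+13+19 = 120
W → Z → F → U → H → J → C → W: 20+6+6+11+10+19+7 = 79
W → Z → F → U → H → C → J → W: 20+6+6+11+29+16+10 = 98
… (712 more)
W → C → Z → F → U → H → J → W: 15+5+6+6+11+10+10 = 63  ← best
The minimum is 63.
One optimal route: W → C → Z → F → U → H → J → W.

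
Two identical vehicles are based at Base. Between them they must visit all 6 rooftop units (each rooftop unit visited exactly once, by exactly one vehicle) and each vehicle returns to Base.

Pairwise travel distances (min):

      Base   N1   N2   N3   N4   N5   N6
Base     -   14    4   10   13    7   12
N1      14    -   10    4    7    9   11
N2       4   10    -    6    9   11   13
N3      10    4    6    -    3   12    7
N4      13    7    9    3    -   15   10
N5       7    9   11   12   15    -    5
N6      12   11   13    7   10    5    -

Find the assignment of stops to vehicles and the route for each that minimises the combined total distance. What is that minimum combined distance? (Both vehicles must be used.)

Minimum combined distance: 51 min.

There are 2^5 − 1 = 31 ways to divide the 6 stops into two non-empty groups. For each, the best each vehicle can do is its own shortest tour through its group:
  {N1} + {N2, N3, N4, N5, N6}: 28 + 35 = 63
  {N2} + {N1, N3, N4, N5, N6}: 8 + 43 = 51
  {N1, N2} + {N3, N4, N5, N6}: 28 + 35 = 63
  {N3} + {N1, N2, N4, N5, N6}: 20 + 43 = 63
  {N1, N3} + {N2, N4, N5, N6}: 28 + 35 = 63
  {N2, N3} + {N1, N4, N5, N6}: 20 + 43 = 63
  … (31 splits in total)
Best: vehicle 1 Base → N2 → Base = 8; vehicle 2 Base → N1 → N3 → N4 → N6 → N5 → Base = 43; combined 51.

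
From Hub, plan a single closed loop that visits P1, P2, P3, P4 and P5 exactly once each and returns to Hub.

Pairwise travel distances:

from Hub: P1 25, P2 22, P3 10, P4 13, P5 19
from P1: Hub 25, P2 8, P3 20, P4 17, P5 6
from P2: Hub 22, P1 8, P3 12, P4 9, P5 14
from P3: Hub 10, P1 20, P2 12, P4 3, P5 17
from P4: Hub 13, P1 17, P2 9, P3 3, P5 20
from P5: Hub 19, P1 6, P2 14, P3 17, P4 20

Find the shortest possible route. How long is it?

Shortest round trip = 55.

There are 60 distinct closed tours to check (reversals are equivalent).
Hub-P1-P2-P3-P4-P5-Hub: 25+8+12+3+20+19 = 87
Hub-P1-P2-P3-P5-P4-Hub: 25+8+12+17+20+13 = 95
Hub-P1-P2-P4-P3-P5-Hub: 25+8+9+3+17+19 = 81
Hub-P1-P2-P4-P5-P3-Hub: 25+8+9+20+17+10 = 89
Hub-P1-P2-P5-P3-P4-Hub: 25+8+14+17+3+13 = 80
Hub-P1-P2-P5-P4-P3-Hub: 25+8+14+20+3+10 = 80
Hub-P1-P3-P2-P4-P5-Hub: 25+20+12+9+20+19 = 105
Hub-P1-P3-P2-P5-P4-Hub: 25+20+12+14+20+13 = 104
Hub-P1-P3-P4-P2-P5-Hub: 25+20+3+9+14+19 = 90
Hub-P1-P3-P4-P5-P2-Hub: 25+20+3+20+14+22 = 104
Hub-P1-P3-P5-P2-P4-Hub: 25+20+17+14+9+13 = 98
Hub-P1-P3-P5-P4-P2-Hub: 25+20+17+20+9+22 = 113
Hub-P1-P4-P2-P3-P5-Hub: 25+17+9+12+17+19 = 99
Hub-P1-P4-P2-P5-P3-Hub: 25+17+9+14+17+10 = 92
… (46 more)
Hub-P3-P4-P2-P1-P5-Hub: 10+3+9+8+6+19 = 55  ← best
The minimum is 55.
One optimal route: Hub → P3 → P4 → P2 → P1 → P5 → Hub (or its reverse).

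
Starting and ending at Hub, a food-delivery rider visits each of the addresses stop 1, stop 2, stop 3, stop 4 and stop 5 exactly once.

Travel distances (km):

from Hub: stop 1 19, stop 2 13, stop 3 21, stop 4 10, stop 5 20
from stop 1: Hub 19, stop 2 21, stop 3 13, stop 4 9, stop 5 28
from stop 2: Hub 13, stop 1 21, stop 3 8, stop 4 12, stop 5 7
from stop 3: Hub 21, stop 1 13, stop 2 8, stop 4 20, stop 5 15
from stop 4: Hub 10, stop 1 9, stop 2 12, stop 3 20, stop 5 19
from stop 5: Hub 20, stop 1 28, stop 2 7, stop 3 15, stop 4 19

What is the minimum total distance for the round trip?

With 5 stops there are 5!/2 = 60 distinct round trips (a route and its reverse cost the same).
Hub→stop 1→stop 2→stop 3→stop 4→stop 5→Hub: 19+21+8+20+19+20 = 107
Hub→stop 1→stop 2→stop 3→stop 5→stop 4→Hub: 19+21+8+15+19+10 = 92
Hub→stop 1→stop 2→stop 4→stop 3→stop 5→Hub: 19+21+12+20+15+20 = 107
Hub→stop 1→stop 2→stop 4→stop 5→stop 3→Hub: 19+21+12+19+15+21 = 107
Hub→stop 1→stop 2→stop 5→stop 3→stop 4→Hub: 19+21+7+15+20+10 = 92
Hub→stop 1→stop 2→stop 5→stop 4→stop 3→Hub: 19+21+7+19+20+21 = 107
Hub→stop 1→stop 3→stop 2→stop 4→stop 5→Hub: 19+13+8+12+19+20 = 91
Hub→stop 1→stop 3→stop 2→stop 5→stop 4→Hub: 19+13+8+7+19+10 = 76
Hub→stop 1→stop 3→stop 4→stop 2→stop 5→Hub: 19+13+20+12+7+20 = 91
Hub→stop 1→stop 3→stop 4→stop 5→stop 2→Hub: 19+13+20+19+7+13 = 91
Hub→stop 1→stop 3→stop 5→stop 2→stop 4→Hub: 19+13+15+7+12+10 = 76
Hub→stop 1→stop 3→stop 5→stop 4→stop 2→Hub: 19+13+15+19+12+13 = 91
Hub→stop 1→stop 4→stop 2→stop 3→stop 5→Hub: 19+9+12+8+15+20 = 83
Hub→stop 1→stop 4→stop 2→stop 5→stop 3→Hub: 19+9+12+7+15+21 = 83
… (46 more)
Hub→stop 2→stop 5→stop 3→stop 1→stop 4→Hub: 13+7+15+13+9+10 = 67  ← best
The minimum is 67.
One optimal route: Hub → stop 2 → stop 5 → stop 3 → stop 1 → stop 4 → Hub (or its reverse).

Shortest round trip = 67 km.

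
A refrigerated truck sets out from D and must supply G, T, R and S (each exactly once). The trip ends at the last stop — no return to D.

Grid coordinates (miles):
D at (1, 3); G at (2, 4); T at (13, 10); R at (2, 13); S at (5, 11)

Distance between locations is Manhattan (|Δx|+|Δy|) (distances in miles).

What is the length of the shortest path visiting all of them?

Shortest open route: 25 miles.

There are 4! = 24 possible orderings.
D - G - T - R - S: 2+17+14+5 = 38
D - G - T - S - R: 2+17+9+5 = 33
D - G - R - T - S: 2+9+14+9 = 34
D - G - R - S - T: 2+9+5+9 = 25
D - G - S - T - R: 2+10+9+14 = 35
D - G - S - R - T: 2+10+5+14 = 31
D - T - G - R - S: 19+17+9+5 = 50
D - T - G - S - R: 19+17+10+5 = 51
D - T - R - G - S: 19+14+9+10 = 52
D - T - R - S - G: 19+14+5+10 = 48
D - T - S - G - R: 19+9+10+9 = 47
D - T - S - R - G: 19+9+5+9 = 42
D - R - G - T - S: 11+9+17+9 = 46
D - R - G - S - T: 11+9+10+9 = 39
… (10 more)
The minimum is 25.
One shortest path: D → G → R → S → T.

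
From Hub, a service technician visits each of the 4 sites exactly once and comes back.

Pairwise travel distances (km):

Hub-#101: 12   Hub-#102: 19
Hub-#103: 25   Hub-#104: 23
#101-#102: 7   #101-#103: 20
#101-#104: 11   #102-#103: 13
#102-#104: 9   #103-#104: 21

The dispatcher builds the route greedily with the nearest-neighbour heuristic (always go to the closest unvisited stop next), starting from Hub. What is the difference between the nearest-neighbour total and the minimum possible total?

4 km longer than the optimal tour.

From Hub: #101=12, #102=19, #104=23, #103=25 → choose #101 (12).
From #101: #102=7, #104=11, #103=20 → choose #102 (7).
From #102: #104=9, #103=13 → choose #104 (9).
From #104: #103=21 → choose #103 (21).
NN route Hub → #101 → #102 → #104 → #103 → Hub costs 74.
Optimal: Hub → #101 → #104 → #102 → #103 → Hub costs 70 (by enumerating all 12 distinct tours).
Excess = 74 − 70 = 4.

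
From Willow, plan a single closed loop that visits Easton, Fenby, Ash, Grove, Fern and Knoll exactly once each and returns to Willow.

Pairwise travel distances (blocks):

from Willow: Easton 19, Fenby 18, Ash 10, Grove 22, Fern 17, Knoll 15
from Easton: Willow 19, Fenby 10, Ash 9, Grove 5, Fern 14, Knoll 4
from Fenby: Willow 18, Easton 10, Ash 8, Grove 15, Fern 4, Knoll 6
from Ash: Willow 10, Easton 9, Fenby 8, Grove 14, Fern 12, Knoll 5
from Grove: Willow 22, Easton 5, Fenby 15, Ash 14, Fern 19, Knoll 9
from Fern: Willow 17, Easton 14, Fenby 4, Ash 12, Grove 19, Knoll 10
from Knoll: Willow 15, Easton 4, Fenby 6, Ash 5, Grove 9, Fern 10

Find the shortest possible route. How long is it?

There are 360 distinct closed tours to check (reversals are equivalent).
Willow - Easton - Fenby - Ash - Grove - Fern - Knoll - Willow: 19+10+8+14+19+10+15 = 95
Willow - Easton - Fenby - Ash - Grove - Knoll - Fern - Willow: 19+10+8+14+9+10+17 = 87
Willow - Easton - Fenby - Ash - Fern - Grove - Knoll - Willow: 19+10+8+12+19+9+15 = 92
Willow - Easton - Fenby - Ash - Fern - Knoll - Grove - Willow: 19+10+8+12+10+9+22 = 90
Willow - Easton - Fenby - Ash - Knoll - Grove - Fern - Willow: 19+10+8+5+9+19+17 = 87
Willow - Easton - Fenby - Ash - Knoll - Fern - Grove - Willow: 19+10+8+5+10+19+22 = 93
Willow - Easton - Fenby - Grove - Ash - Fern - Knoll - Willow: 19+10+15+14+12+10+15 = 95
Willow - Easton - Fenby - Grove - Ash - Knoll - Fern - Willow: 19+10+15+14+5+10+17 = 90
… (352 more)
Willow - Ash - Easton - Grove - Knoll - Fenby - Fern - Willow: 10+9+5+9+6+4+17 = 60  ← best
The minimum is 60.
One optimal route: Willow → Ash → Easton → Grove → Knoll → Fenby → Fern → Willow (or its reverse).

Shortest round trip = 60 blocks.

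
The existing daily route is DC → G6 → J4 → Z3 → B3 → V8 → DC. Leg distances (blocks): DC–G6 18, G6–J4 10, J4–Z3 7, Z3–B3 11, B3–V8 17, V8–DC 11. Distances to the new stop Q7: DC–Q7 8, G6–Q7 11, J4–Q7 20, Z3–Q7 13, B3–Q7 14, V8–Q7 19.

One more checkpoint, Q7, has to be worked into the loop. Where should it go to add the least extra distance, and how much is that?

Insertion cost between consecutive stops i–j is d(i,Q7) + d(Q7,j) − d(i,j):
  between DC and G6: 8 + 11 − 18 = 1
  between G6 and J4: 11 + 20 − 10 = 21
  between J4 and Z3: 20 + 13 − 7 = 26
  between Z3 and B3: 13 + 14 − 11 = 16
  between B3 and V8: 14 + 19 − 17 = 16
  between V8 and DC: 19 + 8 − 11 = 16
Cheapest insertion is between DC and G6, adding 1.
New total = 74 + 1 = 75.

+1 blocks — insert Q7 between DC and G6.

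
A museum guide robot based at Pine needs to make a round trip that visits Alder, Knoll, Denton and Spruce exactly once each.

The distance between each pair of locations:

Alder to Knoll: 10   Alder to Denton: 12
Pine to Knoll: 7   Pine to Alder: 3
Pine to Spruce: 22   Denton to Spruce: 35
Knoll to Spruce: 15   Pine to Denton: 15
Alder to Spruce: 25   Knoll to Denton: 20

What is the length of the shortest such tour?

There are 12 distinct closed tours to check (reversals are equivalent).
Pine → Alder → Knoll → Denton → Spruce → Pine: 3+10+20+35+22 = 90
Pine → Alder → Knoll → Spruce → Denton → Pine: 3+10+15+35+15 = 78
Pine → Alder → Denton → Knoll → Spruce → Pine: 3+12+20+15+22 = 72
Pine → Alder → Denton → Spruce → Knoll → Pine: 3+12+35+15+7 = 72
Pine → Alder → Spruce → Knoll → Denton → Pine: 3+25+15+20+15 = 78
Pine → Alder → Spruce → Denton → Knoll → Pine: 3+25+35+20+7 = 90
Pine → Knoll → Alder → Denton → Spruce → Pine: 7+10+12+35+22 = 86
Pine → Knoll → Alder → Spruce → Denton → Pine: 7+10+25+35+15 = 92
Pine → Knoll → Denton → Alder → Spruce → Pine: 7+20+12+25+22 = 86
Pine → Knoll → Spruce → Alder → Denton → Pine: 7+15+25+12+15 = 74
Pine → Denton → Alder → Knoll → Spruce → Pine: 15+12+10+15+22 = 74
Pine → Denton → Knoll → Alder → Spruce → Pine: 15+20+10+25+22 = 92
The minimum is 72.
One optimal route: Pine → Alder → Denton → Knoll → Spruce → Pine (or its reverse).

Minimum total distance: 72.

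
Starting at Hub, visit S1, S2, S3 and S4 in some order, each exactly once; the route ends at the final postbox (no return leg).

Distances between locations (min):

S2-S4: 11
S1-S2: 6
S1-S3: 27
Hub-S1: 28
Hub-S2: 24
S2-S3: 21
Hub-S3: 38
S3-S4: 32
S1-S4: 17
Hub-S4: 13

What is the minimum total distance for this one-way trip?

Shortest open route: 57 min.

There are 4! = 24 possible orderings.
Hub→S1→S2→S3→S4: 28+6+21+32 = 87
Hub→S1→S2→S4→S3: 28+6+11+32 = 77
Hub→S1→S3→S2→S4: 28+27+21+11 = 87
Hub→S1→S3→S4→S2: 28+27+32+11 = 98
Hub→S1→S4→S2→S3: 28+17+11+21 = 77
Hub→S1→S4→S3→S2: 28+17+32+21 = 98
Hub→S2→S1→S3→S4: 24+6+27+32 = 89
Hub→S2→S1→S4→S3: 24+6+17+32 = 79
Hub→S2→S3→S1→S4: 24+21+27+17 = 89
Hub→S2→S3→S4→S1: 24+21+32+17 = 94
Hub→S2→S4→S1→S3: 24+11+17+27 = 79
Hub→S2→S4→S3→S1: 24+11+32+27 = 94
Hub→S3→S1→S2→S4: 38+27+6+11 = 82
Hub→S3→S1→S4→S2: 38+27+17+11 = 93
… (10 more)
Hub→S4→S1→S2→S3: 13+17+6+21 = 57  ← best
The minimum is 57.
One shortest path: Hub → S4 → S1 → S2 → S3.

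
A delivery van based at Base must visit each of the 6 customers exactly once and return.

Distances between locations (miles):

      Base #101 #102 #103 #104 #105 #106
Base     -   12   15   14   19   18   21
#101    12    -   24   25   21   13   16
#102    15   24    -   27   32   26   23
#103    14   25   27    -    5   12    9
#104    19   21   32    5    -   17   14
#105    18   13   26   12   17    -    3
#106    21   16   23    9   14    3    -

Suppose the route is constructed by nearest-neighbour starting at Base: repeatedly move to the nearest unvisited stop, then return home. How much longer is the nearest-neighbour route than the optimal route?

The nearest-neighbour route is 1 miles longer than optimal.

From Base: #101=12, #103=14, #102=15, #105=18, #104=19, #106=21 → choose #101 (12).
From #101: #105=13, #106=16, #104=21, #102=24, #103=25 → choose #105 (13).
From #105: #106=3, #103=12, #104=17, #102=26 → choose #106 (3).
From #106: #103=9, #104=14, #102=23 → choose #103 (9).
From #103: #104=5, #102=27 → choose #104 (5).
From #104: #102=32 → choose #102 (32).
NN route Base → #101 → #105 → #106 → #103 → #104 → #102 → Base costs 89.
Optimal: Base → #102 → #101 → #105 → #106 → #103 → #104 → Base costs 88 (by enumerating all 360 distinct tours).
Excess = 89 − 88 = 1.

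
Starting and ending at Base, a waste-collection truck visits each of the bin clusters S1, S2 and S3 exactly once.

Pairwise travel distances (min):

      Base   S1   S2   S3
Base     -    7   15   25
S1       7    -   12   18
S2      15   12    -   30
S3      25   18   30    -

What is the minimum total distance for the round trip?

Shortest round trip = 70 min.

There are 3 distinct closed tours to check (reversals are equivalent).
Base-S1-S2-S3-Base: 7+12+30+25 = 74
Base-S1-S3-S2-Base: 7+18+30+15 = 70
Base-S2-S1-S3-Base: 15+12+18+25 = 70
The minimum is 70.
One optimal route: Base → S1 → S3 → S2 → Base (or its reverse).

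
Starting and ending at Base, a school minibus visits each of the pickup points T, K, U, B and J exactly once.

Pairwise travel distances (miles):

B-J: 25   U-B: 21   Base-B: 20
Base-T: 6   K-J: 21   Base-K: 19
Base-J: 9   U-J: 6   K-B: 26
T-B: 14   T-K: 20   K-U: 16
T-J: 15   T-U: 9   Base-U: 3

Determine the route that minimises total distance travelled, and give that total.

Base → T → K → U → B → J → Base: 6+20+16+21+25+9 = 97
Base → T → K → U → J → B → Base: 6+20+16+6+25+20 = 93
Base → T → K → B → U → J → Base: 6+20+26+21+6+9 = 88
Base → T → K → B → J → U → Base: 6+20+26+25+6+3 = 86
Base → T → K → J → U → B → Base: 6+20+21+6+21+20 = 94
Base → T → K → J → B → U → Base: 6+20+21+25+21+3 = 96
Base → T → U → K → B → J → Base: 6+9+16+26+25+9 = 91
Base → T → U → K → J → B → Base: 6+9+16+21+25+20 = 97
Base → T → U → B → K → J → Base: 6+9+21+26+21+9 = 92
Base → T → U → B → J → K → Base: 6+9+21+25+21+19 = 101
Base → T → U → J → K → B → Base: 6+9+6+21+26+20 = 88
Base → T → U → J → B → K → Base: 6+9+6+25+26+19 = 91
Base → T → B → K → U → J → Base: 6+14+26+16+6+9 = 77
Base → T → B → K → J → U → Base: 6+14+26+21+6+3 = 76
… (46 more)
The minimum is 76.
One optimal route: Base → T → B → K → J → U → Base (or its reverse).

Shortest round trip = 76 miles.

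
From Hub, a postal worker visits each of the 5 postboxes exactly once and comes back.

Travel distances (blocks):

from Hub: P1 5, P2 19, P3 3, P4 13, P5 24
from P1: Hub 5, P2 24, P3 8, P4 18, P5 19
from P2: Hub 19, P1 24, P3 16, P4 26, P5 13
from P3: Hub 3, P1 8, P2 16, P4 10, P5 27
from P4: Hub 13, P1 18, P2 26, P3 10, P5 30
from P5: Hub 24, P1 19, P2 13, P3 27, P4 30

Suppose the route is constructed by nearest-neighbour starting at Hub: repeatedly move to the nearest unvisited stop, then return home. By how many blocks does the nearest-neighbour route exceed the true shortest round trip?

The nearest-neighbour route is 16 blocks longer than optimal.

Hub: P3=3, P1=5, P4=13, P2=19, P5=24 ⇒ P3
P3: P1=8, P4=10, P2=16, P5=27 ⇒ P1
P1: P4=18, P5=19, P2=24 ⇒ P4
P4: P2=26, P5=30 ⇒ P2
P2: P5=13 ⇒ P5
NN route Hub → P3 → P1 → P4 → P2 → P5 → Hub costs 92.
Optimal: Hub → P1 → P5 → P2 → P3 → P4 → Hub costs 76 (by enumerating all 60 distinct tours).
Excess = 92 − 76 = 16.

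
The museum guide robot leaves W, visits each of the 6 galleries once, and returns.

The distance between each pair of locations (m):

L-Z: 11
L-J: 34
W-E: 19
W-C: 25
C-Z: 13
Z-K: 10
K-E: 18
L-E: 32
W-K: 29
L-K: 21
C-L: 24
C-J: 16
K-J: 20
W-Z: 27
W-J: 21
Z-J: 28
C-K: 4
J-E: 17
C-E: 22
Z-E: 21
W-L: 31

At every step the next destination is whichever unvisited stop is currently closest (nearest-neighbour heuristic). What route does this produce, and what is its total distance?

108 m along W → E → J → C → K → Z → L → W.

From W: distances to unvisited — E=19, J=21, C=25, Z=27, K=29, L=31. Nearest is E (19).
From E: distances to unvisited — J=17, K=18, Z=21, C=22, L=32. Nearest is J (17).
From J: distances to unvisited — C=16, K=20, Z=28, L=34. Nearest is C (16).
From C: distances to unvisited — K=4, Z=13, L=24. Nearest is K (4).
From K: distances to unvisited — Z=10, L=21. Nearest is Z (10).
From Z: distances to unvisited — L=11. Nearest is L (11).
Return L→W: 31.
Total = 19 + 17 + 16 + 4 + 10 + 11 + 31 = 108.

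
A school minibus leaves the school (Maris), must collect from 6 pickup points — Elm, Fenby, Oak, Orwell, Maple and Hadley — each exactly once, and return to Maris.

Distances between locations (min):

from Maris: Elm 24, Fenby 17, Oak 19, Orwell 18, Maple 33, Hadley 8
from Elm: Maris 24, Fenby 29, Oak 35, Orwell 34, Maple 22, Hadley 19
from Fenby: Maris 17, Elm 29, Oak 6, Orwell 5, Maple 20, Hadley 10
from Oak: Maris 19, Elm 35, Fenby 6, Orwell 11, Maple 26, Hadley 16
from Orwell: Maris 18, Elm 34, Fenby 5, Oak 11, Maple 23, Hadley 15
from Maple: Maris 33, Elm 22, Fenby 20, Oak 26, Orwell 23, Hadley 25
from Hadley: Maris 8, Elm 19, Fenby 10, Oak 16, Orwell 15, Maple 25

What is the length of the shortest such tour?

Maris - Elm - Fenby - Oak - Orwell - Maple - Hadley - Maris: 24+29+6+11+23+25+8 = 126
Maris - Elm - Fenby - Oak - Orwell - Hadley - Maple - Maris: 24+29+6+11+15+25+33 = 143
Maris - Elm - Fenby - Oak - Maple - Orwell - Hadley - Maris: 24+29+6+26+23+15+8 = 131
Maris - Elm - Fenby - Oak - Maple - Hadley - Orwell - Maris: 24+29+6+26+25+15+18 = 143
Maris - Elm - Fenby - Oak - Hadley - Orwell - Maple - Maris: 24+29+6+16+15+23+33 = 146
Maris - Elm - Fenby - Oak - Hadley - Maple - Orwell - Maris: 24+29+6+16+25+23+18 = 141
Maris - Elm - Fenby - Orwell - Oak - Maple - Hadley - Maris: 24+29+5+11+26+25+8 = 128
Maris - Elm - Fenby - Orwell - Oak - Hadley - Maple - Maris: 24+29+5+11+16+25+33 = 143
… (352 more)
Maris - Oak - Fenby - Orwell - Maple - Elm - Hadley - Maris: 19+6+5+23+22+19+8 = 102  ← best
The minimum is 102.
One optimal route: Maris → Oak → Fenby → Orwell → Maple → Elm → Hadley → Maris (or its reverse).

102 min — the shortest possible round trip.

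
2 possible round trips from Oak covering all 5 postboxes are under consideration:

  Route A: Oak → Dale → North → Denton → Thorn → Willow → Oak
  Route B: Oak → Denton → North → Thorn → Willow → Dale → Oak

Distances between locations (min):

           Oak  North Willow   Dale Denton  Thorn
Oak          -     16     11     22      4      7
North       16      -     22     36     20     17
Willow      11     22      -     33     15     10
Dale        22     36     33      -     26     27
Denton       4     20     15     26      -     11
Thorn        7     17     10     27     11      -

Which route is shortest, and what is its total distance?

106 min — Route B is the shortest.

Route A: 22 + 36 + 20 + 11 + 10 + 11 = 110
Route B: 4 + 20 + 17 + 10 + 33 + 22 = 106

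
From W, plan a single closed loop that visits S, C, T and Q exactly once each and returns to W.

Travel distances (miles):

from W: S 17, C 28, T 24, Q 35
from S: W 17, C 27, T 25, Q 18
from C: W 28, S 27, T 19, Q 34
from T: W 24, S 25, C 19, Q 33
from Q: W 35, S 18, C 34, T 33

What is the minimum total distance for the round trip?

With 4 stops there are 4!/2 = 12 distinct round trips (a route and its reverse cost the same).
W-S-C-T-Q-W: 17+27+19+33+35 = 131
W-S-C-Q-T-W: 17+27+34+33+24 = 135
W-S-T-C-Q-W: 17+25+19+34+35 = 130
W-S-T-Q-C-W: 17+25+33+34+28 = 137
W-S-Q-C-T-W: 17+18+34+19+24 = 112
W-S-Q-T-C-W: 17+18+33+19+28 = 115
W-C-S-T-Q-W: 28+27+25+33+35 = 148
W-C-S-Q-T-W: 28+27+18+33+24 = 130
W-C-T-S-Q-W: 28+19+25+18+35 = 125
W-C-Q-S-T-W: 28+34+18+25+24 = 129
W-T-S-C-Q-W: 24+25+27+34+35 = 145
W-T-C-S-Q-W: 24+19+27+18+35 = 123
The minimum is 112.
One optimal route: W → S → Q → C → T → W (or its reverse).

112 miles — the shortest possible round trip.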